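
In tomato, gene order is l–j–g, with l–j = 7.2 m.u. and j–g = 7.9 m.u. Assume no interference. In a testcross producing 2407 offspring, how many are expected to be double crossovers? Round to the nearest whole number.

14

Map distances give recombination frequencies of 0.072 and 0.079 for the two intervals.
With no interference, expected double-crossover frequency = 0.072 × 0.079 = 0.00569.
Expected number = 0.00569 × 2407 = 13.69 ≈ 14.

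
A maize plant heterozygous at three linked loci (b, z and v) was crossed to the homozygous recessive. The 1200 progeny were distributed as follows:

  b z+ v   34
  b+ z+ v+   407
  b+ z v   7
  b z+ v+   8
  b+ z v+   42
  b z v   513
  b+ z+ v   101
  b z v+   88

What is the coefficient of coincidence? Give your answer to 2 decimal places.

0.97

The two most frequent reciprocal classes, b z v and b+ z+ v+, are the parental types, so the F1 was b z v / b+ z+ v+.
The two rarest classes, b+ z v and b z+ v+, are the double crossovers. Comparing them with the parentals, only the b allele has switched, so b is the middle locus and the order is v – b – z.
v–b: (189 + 15)/1200 = 0.1700; b–z: (76 + 15)/1200 = 0.0758.
Expected DCO frequency = 0.1700 × 0.0758 ≈ 0.01289; observed = 15/1200 ≈ 0.01250.
Coefficient of coincidence = 0.01250/0.01289 ≈ 0.97.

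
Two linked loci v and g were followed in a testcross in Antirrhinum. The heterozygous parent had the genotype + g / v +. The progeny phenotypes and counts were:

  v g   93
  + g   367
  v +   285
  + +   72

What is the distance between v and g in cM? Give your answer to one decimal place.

20.2 cM

The recombinant classes are + + and v g: 72 + 93 = 165.
Recombination frequency = 165/817 = 0.2020 ≈ 20.2%, i.e. 20.2 cM.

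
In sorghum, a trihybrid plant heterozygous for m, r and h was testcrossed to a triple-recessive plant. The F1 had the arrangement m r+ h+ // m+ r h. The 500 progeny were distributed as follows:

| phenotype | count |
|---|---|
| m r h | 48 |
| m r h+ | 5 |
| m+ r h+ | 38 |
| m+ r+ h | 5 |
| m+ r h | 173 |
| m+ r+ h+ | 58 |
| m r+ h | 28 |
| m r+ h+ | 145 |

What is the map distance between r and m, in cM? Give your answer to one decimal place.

The two rarest classes, m r h+ and m+ r+ h, are the double crossovers. Comparing them with the parentals, only the r allele has switched, so r is the middle locus and the order is h – r – m.
Crossovers in the r–m interval produce the single-crossover classes m+ r+ h+ and m r h (58 + 48 = 106) plus the double crossovers (10).
RF(r–m) = (106 + 10) / 500 = 116/500 = 0.2320 → 23.2 cM.

23.2 cM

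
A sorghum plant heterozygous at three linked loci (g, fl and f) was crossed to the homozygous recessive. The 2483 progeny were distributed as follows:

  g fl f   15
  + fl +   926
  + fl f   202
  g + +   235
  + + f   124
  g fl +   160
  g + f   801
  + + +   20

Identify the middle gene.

The two most frequent reciprocal classes, g + f and + fl +, are the parental types, so the F1 was g + f / + fl +.
The two rarest classes, g fl f and + + +, are the double crossovers. Comparing them with the parentals, only the fl allele has switched, so fl is the middle locus and the order is f – fl – g.

fl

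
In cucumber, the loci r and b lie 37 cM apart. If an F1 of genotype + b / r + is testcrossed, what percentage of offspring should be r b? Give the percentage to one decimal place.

18.5%

A map distance of 37 cM corresponds to a recombination frequency of 0.370.
The F1 is + b / r +, so r b is a recombinant gamete class with expected frequency r/2 = 0.370/2 = 0.1850.
That is 0.1850 = 18.5% of the progeny.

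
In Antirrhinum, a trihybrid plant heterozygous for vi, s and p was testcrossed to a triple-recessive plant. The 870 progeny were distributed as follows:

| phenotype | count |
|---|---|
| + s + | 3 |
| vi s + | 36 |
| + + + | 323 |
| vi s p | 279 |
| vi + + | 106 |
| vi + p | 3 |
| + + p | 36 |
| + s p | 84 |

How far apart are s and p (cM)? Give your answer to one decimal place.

The two most frequent reciprocal classes, vi s p and + + +, are the parental types, so the F1 was vi s p / + + +.
The two rarest classes, vi + p and + s +, are the double crossovers. Comparing them with the parentals, only the s allele has switched, so s is the middle locus and the order is vi – s – p.
Crossovers in the s–p interval produce the single-crossover classes vi s + and + + p (36 + 36 = 72) plus the double crossovers (6).
RF(s–p) = (72 + 6) / 870 = 78/870 = 0.0897 → 9.0 cM.

9.0 cM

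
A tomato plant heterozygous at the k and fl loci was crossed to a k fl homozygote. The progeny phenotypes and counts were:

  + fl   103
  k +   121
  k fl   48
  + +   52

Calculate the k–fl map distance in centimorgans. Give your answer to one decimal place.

30.9 centimorgans

The two most frequent classes, + fl (103) and k + (121), are the parental types, so the F1 was + fl / k +.
The recombinant classes are + + and k fl: 52 + 48 = 100.
Recombination frequency = 100/324 = 0.3086 ≈ 30.9%, i.e. 30.9 centimorgans.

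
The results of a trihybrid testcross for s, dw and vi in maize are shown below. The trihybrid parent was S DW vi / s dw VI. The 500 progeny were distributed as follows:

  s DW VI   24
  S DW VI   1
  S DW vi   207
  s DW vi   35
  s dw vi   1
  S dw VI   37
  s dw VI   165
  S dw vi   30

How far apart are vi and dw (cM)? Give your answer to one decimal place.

The two rarest classes, S DW VI and s dw vi, are the double crossovers. Comparing them with the parentals, only the vi allele has switched, so vi is the middle locus and the order is dw – vi – s.
Crossovers in the dw–vi interval produce the single-crossover classes S dw vi and s DW VI (30 + 24 = 54) plus the double crossovers (2).
RF(dw–vi) = (54 + 2) / 500 = 56/500 = 0.1120 → 11.2 cM.

11.2 cM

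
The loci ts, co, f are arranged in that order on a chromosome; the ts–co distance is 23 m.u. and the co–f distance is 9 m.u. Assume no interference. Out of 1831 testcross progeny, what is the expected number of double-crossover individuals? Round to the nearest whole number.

Map distances give recombination frequencies of 0.230 and 0.090 for the two intervals.
With no interference, expected double-crossover frequency = 0.230 × 0.090 = 0.02070.
Expected number = 0.02070 × 1831 = 37.90 ≈ 38.

38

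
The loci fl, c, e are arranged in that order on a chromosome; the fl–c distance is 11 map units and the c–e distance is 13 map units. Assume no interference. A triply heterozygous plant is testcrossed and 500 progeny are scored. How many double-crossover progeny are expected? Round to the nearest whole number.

Map distances give recombination frequencies of 0.110 and 0.130 for the two intervals.
With no interference, expected double-crossover frequency = 0.110 × 0.130 = 0.01430.
Expected number = 0.01430 × 500 = 7.15 ≈ 7.

7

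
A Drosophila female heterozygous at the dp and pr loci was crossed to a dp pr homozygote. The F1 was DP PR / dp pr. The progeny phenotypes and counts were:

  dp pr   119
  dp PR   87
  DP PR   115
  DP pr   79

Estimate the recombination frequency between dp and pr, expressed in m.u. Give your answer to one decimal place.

41.5 m.u.

The recombinant classes are DP pr and dp PR: 79 + 87 = 166.
Recombination frequency = 166/400 = 0.4150 ≈ 41.5%, i.e. 41.5 m.u.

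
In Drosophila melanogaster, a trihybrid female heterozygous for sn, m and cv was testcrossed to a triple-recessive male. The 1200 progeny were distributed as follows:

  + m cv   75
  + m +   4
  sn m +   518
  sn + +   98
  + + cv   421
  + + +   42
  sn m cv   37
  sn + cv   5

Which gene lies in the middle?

sn

The two most frequent reciprocal classes, + + cv and sn m +, are the parental types, so the F1 was + + cv / sn m +.
The two rarest classes, sn + cv and + m +, are the double crossovers. Comparing them with the parentals, only the sn allele has switched, so sn is the middle locus and the order is cv – sn – m.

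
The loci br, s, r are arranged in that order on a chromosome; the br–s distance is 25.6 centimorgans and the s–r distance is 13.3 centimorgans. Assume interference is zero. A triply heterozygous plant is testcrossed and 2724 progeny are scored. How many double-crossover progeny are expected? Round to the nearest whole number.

93

Map distances give recombination frequencies of 0.256 and 0.133 for the two intervals.
With no interference, expected double-crossover frequency = 0.256 × 0.133 = 0.03405.
Expected number = 0.03405 × 2724 = 92.75 ≈ 93.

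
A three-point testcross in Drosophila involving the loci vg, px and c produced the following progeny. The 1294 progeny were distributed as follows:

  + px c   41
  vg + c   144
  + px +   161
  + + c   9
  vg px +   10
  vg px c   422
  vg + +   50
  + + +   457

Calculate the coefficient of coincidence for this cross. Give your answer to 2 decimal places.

The two most frequent reciprocal classes, + + + and vg px c, are the parental types, so the F1 was + + + / vg px c.
The two rarest classes, + + c and vg px +, are the double crossovers. Comparing them with the parentals, only the c allele has switched, so c is the middle locus and the order is px – c – vg.
px–c: (305 + 19)/1294 = 0.2504; c–vg: (91 + 19)/1294 = 0.0850.
Expected DCO frequency = 0.2504 × 0.0850 ≈ 0.02128; observed = 19/1294 ≈ 0.01468.
Coefficient of coincidence = 0.01468/0.02128 ≈ 0.69.

0.69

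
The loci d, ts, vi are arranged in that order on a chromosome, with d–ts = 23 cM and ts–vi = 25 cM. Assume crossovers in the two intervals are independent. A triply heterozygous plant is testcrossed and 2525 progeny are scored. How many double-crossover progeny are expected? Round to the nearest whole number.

145

Map distances give recombination frequencies of 0.230 and 0.250 for the two intervals.
With no interference, expected double-crossover frequency = 0.230 × 0.250 = 0.05750.
Expected number = 0.05750 × 2525 = 145.19 ≈ 145.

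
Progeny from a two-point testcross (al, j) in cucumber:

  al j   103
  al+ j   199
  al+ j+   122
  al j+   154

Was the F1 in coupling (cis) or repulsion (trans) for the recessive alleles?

The two most frequent classes are al+ j (199) and al j+ (154); these are the parental (non-recombinant) types.
So the F1 carried al+ j on one chromosome and al j+ on the other — the recessive alleles are on opposite chromosomes (trans / repulsion).

trans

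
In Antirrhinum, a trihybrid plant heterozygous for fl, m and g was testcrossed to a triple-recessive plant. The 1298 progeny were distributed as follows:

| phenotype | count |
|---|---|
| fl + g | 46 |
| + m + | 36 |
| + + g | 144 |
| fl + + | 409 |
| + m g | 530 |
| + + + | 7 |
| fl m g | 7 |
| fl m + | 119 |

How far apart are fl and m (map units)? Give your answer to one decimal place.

The two most frequent reciprocal classes, fl + + and + m g, are the parental types, so the F1 was fl + + / + m g.
The two rarest classes, + + + and fl m g, are the double crossovers. Comparing them with the parentals, only the fl allele has switched, so fl is the middle locus and the order is g – fl – m.
Crossovers in the fl–m interval produce the single-crossover classes fl m + and + + g (119 + 144 = 263) plus the double crossovers (14).
RF(fl–m) = (263 + 14) / 1298 = 277/1298 = 0.2134 → 21.3 map units.

21.3 map units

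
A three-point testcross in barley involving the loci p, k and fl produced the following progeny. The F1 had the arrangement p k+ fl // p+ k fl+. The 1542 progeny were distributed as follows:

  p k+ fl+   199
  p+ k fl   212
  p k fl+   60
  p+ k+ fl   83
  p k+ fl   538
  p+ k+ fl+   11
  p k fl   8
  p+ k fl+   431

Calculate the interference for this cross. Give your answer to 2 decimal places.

0.58

The two rarest classes, p k fl and p+ k+ fl+, are the double crossovers. Comparing them with the parentals, only the k allele has switched, so k is the middle locus and the order is p – k – fl.
p–k: (143 + 19)/1542 = 0.1051; k–fl: (411 + 19)/1542 = 0.2789.
Expected DCO frequency = 0.1051 × 0.2789 ≈ 0.02931; observed = 19/1542 ≈ 0.01232.
Coefficient of coincidence = 0.01232/0.02931 ≈ 0.42; interference = 1 − 0.42 = 0.58.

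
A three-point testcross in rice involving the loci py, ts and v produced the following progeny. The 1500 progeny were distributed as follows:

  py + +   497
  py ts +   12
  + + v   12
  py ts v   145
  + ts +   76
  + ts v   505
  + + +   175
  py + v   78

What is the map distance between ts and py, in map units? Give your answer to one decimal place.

The two most frequent reciprocal classes, py + + and + ts v, are the parental types, so the F1 was py + + / + ts v.
The two rarest classes, py ts + and + + v, are the double crossovers. Comparing them with the parentals, only the ts allele has switched, so ts is the middle locus and the order is py – ts – v.
Crossovers in the py–ts interval produce the single-crossover classes + + + and py ts v (175 + 145 = 320) plus the double crossovers (24).
RF(py–ts) = (320 + 24) / 1500 = 344/1500 = 0.2293 → 22.9 map units.

22.9 map units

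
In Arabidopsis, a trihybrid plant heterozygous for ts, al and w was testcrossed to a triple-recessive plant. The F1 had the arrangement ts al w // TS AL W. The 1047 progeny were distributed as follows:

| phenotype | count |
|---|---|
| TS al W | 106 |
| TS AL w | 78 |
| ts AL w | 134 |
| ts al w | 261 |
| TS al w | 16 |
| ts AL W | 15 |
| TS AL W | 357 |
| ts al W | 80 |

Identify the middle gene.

The two rarest classes, TS al w and ts AL W, are the double crossovers. Comparing them with the parentals, only the ts allele has switched, so ts is the middle locus and the order is w – ts – al.

ts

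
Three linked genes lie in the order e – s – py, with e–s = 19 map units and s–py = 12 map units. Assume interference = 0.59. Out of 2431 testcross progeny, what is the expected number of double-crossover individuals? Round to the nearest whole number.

Map distances give recombination frequencies of 0.190 and 0.120 for the two intervals.
With interference 0.59 (so coincidence = 0.41), expected double-crossover frequency = 0.190 × 0.120 × 0.41 = 0.00935.
Expected number = 0.00935 × 2431 = 22.72 ≈ 23.

23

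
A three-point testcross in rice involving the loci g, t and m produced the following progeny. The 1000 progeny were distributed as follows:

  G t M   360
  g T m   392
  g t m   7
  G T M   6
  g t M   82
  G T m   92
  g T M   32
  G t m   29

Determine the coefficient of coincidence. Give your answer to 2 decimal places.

0.94

The two most frequent reciprocal classes, g T m and G t M, are the parental types, so the F1 was g T m / G t M.
The two rarest classes, g t m and G T M, are the double crossovers. Comparing them with the parentals, only the t allele has switched, so t is the middle locus and the order is g – t – m.
g–t: (174 + 13)/1000 = 0.1870; t–m: (61 + 13)/1000 = 0.0740.
Expected DCO frequency = 0.1870 × 0.0740 ≈ 0.01384; observed = 13/1000 ≈ 0.01300.
Coefficient of coincidence = 0.01300/0.01384 ≈ 0.94.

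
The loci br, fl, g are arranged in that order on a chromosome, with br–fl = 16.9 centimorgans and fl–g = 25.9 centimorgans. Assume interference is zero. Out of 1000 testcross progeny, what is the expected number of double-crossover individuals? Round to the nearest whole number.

Map distances give recombination frequencies of 0.169 and 0.259 for the two intervals.
With no interference, expected double-crossover frequency = 0.169 × 0.259 = 0.04377.
Expected number = 0.04377 × 1000 = 43.77 ≈ 44.

44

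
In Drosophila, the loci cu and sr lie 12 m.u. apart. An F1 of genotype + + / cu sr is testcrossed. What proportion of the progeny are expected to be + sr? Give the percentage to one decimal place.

6.0%

A map distance of 12 m.u. corresponds to a recombination frequency of 0.120.
The F1 is + + / cu sr, so + sr is a recombinant gamete class with expected frequency r/2 = 0.120/2 = 0.0600.
That is 0.0600 = 6.0% of the progeny.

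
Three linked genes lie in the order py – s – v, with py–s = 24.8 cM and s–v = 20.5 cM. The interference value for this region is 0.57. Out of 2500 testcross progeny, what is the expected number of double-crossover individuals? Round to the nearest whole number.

Map distances give recombination frequencies of 0.248 and 0.205 for the two intervals.
With interference 0.57 (so coincidence = 0.43), expected double-crossover frequency = 0.248 × 0.205 × 0.43 = 0.02186.
Expected number = 0.02186 × 2500 = 54.65 ≈ 55.

55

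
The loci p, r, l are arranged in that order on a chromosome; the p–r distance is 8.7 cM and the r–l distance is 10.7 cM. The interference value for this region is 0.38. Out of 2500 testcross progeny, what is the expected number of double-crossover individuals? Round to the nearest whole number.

Map distances give recombination frequencies of 0.087 and 0.107 for the two intervals.
With interference 0.38 (so coincidence = 0.62), expected double-crossover frequency = 0.087 × 0.107 × 0.62 = 0.00577.
Expected number = 0.00577 × 2500 = 14.43 ≈ 14.

14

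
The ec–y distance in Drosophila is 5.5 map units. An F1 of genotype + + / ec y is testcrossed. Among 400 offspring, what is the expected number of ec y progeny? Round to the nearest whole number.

189

A map distance of 5.5 map units corresponds to a recombination frequency of 0.055.
The F1 is + + / ec y, so ec y is a parental gamete class with expected frequency (1 − r)/2 = 0.945/2 = 0.4725.
Expected number = 0.4725 × 400 = 189.00 ≈ 189.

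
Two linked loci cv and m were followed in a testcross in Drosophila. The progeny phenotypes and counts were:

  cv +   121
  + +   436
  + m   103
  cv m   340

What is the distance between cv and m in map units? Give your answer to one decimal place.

22.4 map units

The two most frequent classes, + + (436) and cv m (340), are the parental types, so the F1 was + + / cv m.
The recombinant classes are + m and cv +: 103 + 121 = 224.
Recombination frequency = 224/1000 = 0.2240 ≈ 22.4%, i.e. 22.4 map units.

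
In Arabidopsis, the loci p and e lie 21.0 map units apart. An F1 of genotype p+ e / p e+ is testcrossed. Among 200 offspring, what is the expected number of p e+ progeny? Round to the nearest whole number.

A map distance of 21.0 map units corresponds to a recombination frequency of 0.210.
The F1 is p+ e / p e+, so p e+ is a parental gamete class with expected frequency (1 − r)/2 = 0.790/2 = 0.3950.
Expected number = 0.3950 × 200 = 79.00 ≈ 79.

79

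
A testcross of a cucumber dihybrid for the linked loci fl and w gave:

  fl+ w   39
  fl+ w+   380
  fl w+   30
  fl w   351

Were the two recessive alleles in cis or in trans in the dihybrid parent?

The two most frequent classes are fl+ w+ (380) and fl w (351); these are the parental (non-recombinant) types.
So the F1 carried fl+ w+ on one chromosome and fl w on the other — the recessive alleles are on the same chromosome (cis / coupling).

cis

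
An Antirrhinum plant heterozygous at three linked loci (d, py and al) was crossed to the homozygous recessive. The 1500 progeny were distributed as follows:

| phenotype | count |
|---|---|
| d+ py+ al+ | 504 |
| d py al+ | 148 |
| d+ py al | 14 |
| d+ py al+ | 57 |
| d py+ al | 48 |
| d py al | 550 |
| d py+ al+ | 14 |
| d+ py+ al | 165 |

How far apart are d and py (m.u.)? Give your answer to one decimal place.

The two most frequent reciprocal classes, d+ py+ al+ and d py al, are the parental types, so the F1 was d+ py+ al+ / d py al.
The two rarest classes, d py+ al+ and d+ py al, are the double crossovers. Comparing them with the parentals, only the d allele has switched, so d is the middle locus and the order is al – d – py.
Crossovers in the d–py interval produce the single-crossover classes d+ py al+ and d py+ al (57 + 48 = 105) plus the double crossovers (28).
RF(d–py) = (105 + 28) / 1500 = 133/1500 = 0.0887 → 8.9 m.u.

8.9 m.u.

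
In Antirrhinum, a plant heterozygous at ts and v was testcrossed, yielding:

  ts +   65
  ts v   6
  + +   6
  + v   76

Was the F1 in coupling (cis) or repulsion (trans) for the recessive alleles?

The two most frequent classes are + v (76) and ts + (65); these are the parental (non-recombinant) types.
So the F1 carried + v on one chromosome and ts + on the other — the recessive alleles are on opposite chromosomes (trans / repulsion).

trans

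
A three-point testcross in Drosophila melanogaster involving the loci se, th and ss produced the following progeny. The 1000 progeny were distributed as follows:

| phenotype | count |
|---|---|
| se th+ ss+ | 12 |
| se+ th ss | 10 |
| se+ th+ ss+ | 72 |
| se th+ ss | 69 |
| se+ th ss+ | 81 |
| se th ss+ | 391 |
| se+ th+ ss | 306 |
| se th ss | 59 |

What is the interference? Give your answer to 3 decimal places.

The two most frequent reciprocal classes, se+ th+ ss and se th ss+, are the parental types, so the F1 was se+ th+ ss / se th ss+.
The two rarest classes, se+ th ss and se th+ ss+, are the double crossovers. Comparing them with the parentals, only the th allele has switched, so th is the middle locus and the order is se – th – ss.
se–th: (150 + 22)/1000 = 0.1720; th–ss: (131 + 22)/1000 = 0.1530.
Expected DCO frequency = 0.1720 × 0.1530 ≈ 0.02632; observed = 22/1000 ≈ 0.02200.
Coefficient of coincidence = 0.02200/0.02632 ≈ 0.836; interference = 1 − 0.836 = 0.164.

0.164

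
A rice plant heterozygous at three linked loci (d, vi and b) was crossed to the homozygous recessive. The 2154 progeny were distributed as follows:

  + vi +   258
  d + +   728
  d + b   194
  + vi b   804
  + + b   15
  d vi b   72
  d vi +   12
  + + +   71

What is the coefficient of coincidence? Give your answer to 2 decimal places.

The two most frequent reciprocal classes, + vi b and d + +, are the parental types, so the F1 was + vi b / d + +.
The two rarest classes, + + b and d vi +, are the double crossovers. Comparing them with the parentals, only the vi allele has switched, so vi is the middle locus and the order is b – vi – d.
b–vi: (452 + 27)/2154 = 0.2224; vi–d: (143 + 27)/2154 = 0.0789.
Expected DCO frequency = 0.2224 × 0.0789 ≈ 0.01755; observed = 27/2154 ≈ 0.01253.
Coefficient of coincidence = 0.01253/0.01755 ≈ 0.71.

0.71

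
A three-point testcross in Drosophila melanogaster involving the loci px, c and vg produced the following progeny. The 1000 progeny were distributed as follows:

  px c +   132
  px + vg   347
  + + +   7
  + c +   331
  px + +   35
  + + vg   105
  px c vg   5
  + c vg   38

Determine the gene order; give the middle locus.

The two most frequent reciprocal classes, + c + and px + vg, are the parental types, so the F1 was + c + / px + vg.
The two rarest classes, + + + and px c vg, are the double crossovers. Comparing them with the parentals, only the c allele has switched, so c is the middle locus and the order is vg – c – px.

c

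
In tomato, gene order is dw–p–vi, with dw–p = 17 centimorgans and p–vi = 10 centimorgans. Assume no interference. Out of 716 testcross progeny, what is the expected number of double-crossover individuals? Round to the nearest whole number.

Map distances give recombination frequencies of 0.170 and 0.100 for the two intervals.
With no interference, expected double-crossover frequency = 0.170 × 0.100 = 0.01700.
Expected number = 0.01700 × 716 = 12.17 ≈ 12.

12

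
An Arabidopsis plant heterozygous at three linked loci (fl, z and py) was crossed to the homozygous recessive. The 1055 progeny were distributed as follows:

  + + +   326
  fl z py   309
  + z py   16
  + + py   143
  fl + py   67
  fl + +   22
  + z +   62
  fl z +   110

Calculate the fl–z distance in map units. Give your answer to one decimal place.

15.8 map units

The two most frequent reciprocal classes, fl z py and + + +, are the parental types, so the F1 was fl z py / + + +.
The two rarest classes, + z py and fl + +, are the double crossovers. Comparing them with the parentals, only the fl allele has switched, so fl is the middle locus and the order is z – fl – py.
Crossovers in the z–fl interval produce the single-crossover classes fl + py and + z + (67 + 62 = 129) plus the double crossovers (38).
RF(z–fl) = (129 + 38) / 1055 = 167/1055 = 0.1583 → 15.8 map units.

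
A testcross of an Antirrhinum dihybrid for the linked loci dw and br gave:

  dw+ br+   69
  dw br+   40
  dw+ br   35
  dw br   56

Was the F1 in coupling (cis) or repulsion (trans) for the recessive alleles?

cis

The two most frequent classes are dw+ br+ (69) and dw br (56); these are the parental (non-recombinant) types.
So the F1 carried dw+ br+ on one chromosome and dw br on the other — the recessive alleles are on the same chromosome (cis / coupling).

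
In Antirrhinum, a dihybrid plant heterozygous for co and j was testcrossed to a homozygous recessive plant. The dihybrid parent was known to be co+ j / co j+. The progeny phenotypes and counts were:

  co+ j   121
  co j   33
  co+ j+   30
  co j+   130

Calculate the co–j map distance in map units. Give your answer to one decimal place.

The recombinant classes are co+ j+ and co j: 30 + 33 = 63.
Recombination frequency = 63/314 = 0.2006 ≈ 20.1%, i.e. 20.1 map units.

20.1 map units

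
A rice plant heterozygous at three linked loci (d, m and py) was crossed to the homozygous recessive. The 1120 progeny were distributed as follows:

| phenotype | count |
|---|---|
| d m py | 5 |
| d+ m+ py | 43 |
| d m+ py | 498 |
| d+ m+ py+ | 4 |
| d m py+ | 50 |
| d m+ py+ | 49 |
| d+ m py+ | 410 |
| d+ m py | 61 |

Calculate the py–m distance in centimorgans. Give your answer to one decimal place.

The two most frequent reciprocal classes, d+ m py+ and d m+ py, are the parental types, so the F1 was d+ m py+ / d m+ py.
The two rarest classes, d+ m+ py+ and d m py, are the double crossovers. Comparing them with the parentals, only the m allele has switched, so m is the middle locus and the order is py – m – d.
Crossovers in the py–m interval produce the single-crossover classes d+ m py and d m+ py+ (61 + 49 = 110) plus the double crossovers (9).
RF(py–m) = (110 + 9) / 1120 = 119/1120 = 0.1062 → 10.6 centimorgans.

10.6 centimorgans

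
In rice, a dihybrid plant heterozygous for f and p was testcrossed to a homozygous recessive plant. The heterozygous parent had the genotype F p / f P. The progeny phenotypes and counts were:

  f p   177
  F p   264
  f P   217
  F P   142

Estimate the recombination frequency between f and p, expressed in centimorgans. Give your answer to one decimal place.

The recombinant classes are F P and f p: 142 + 177 = 319.
Recombination frequency = 319/800 = 0.3987 ≈ 39.9%, i.e. 39.9 centimorgans.

39.9 centimorgans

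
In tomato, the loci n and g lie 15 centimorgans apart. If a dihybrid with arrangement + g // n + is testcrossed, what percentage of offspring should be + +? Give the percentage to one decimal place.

7.5%

A map distance of 15 centimorgans corresponds to a recombination frequency of 0.150.
The F1 is + g / n +, so + + is a recombinant gamete class with expected frequency r/2 = 0.150/2 = 0.0750.
That is 0.0750 = 7.5% of the progeny.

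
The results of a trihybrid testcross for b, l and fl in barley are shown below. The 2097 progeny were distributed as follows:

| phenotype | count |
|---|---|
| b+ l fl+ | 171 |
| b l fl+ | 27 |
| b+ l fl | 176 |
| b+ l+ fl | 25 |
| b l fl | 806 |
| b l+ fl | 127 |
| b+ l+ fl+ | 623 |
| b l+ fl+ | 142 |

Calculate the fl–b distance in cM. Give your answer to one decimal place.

The two most frequent reciprocal classes, b l fl and b+ l+ fl+, are the parental types, so the F1 was b l fl / b+ l+ fl+.
The two rarest classes, b l fl+ and b+ l+ fl, are the double crossovers. Comparing them with the parentals, only the fl allele has switched, so fl is the middle locus and the order is l – fl – b.
Crossovers in the fl–b interval produce the single-crossover classes b+ l fl and b l+ fl+ (176 + 142 = 318) plus the double crossovers (52).
RF(fl–b) = (318 + 52) / 2097 = 370/2097 = 0.1764 → 17.6 cM.

17.6 cM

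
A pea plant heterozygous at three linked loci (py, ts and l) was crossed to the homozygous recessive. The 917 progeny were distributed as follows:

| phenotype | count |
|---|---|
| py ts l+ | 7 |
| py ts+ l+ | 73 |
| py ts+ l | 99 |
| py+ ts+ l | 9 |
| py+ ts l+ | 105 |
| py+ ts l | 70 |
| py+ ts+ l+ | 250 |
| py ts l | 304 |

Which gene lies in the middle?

l

The two most frequent reciprocal classes, py ts l and py+ ts+ l+, are the parental types, so the F1 was py ts l / py+ ts+ l+.
The two rarest classes, py ts l+ and py+ ts+ l, are the double crossovers. Comparing them with the parentals, only the l allele has switched, so l is the middle locus and the order is py – l – ts.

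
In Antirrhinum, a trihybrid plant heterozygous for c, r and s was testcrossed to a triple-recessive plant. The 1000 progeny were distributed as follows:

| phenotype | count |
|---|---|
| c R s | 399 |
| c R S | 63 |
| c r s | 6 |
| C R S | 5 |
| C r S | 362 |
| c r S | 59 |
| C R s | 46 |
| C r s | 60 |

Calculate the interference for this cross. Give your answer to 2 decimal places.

The two most frequent reciprocal classes, c R s and C r S, are the parental types, so the F1 was c R s / C r S.
The two rarest classes, c r s and C R S, are the double crossovers. Comparing them with the parentals, only the r allele has switched, so r is the middle locus and the order is c – r – s.
c–r: (105 + 11)/1000 = 0.1160; r–s: (123 + 11)/1000 = 0.1340.
Expected DCO frequency = 0.1160 × 0.1340 ≈ 0.01554; observed = 11/1000 ≈ 0.01100.
Coefficient of coincidence = 0.01100/0.01554 ≈ 0.71; interference = 1 − 0.71 = 0.29.

0.29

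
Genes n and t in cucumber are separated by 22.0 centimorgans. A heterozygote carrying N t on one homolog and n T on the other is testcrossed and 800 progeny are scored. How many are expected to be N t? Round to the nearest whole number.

A map distance of 22.0 centimorgans corresponds to a recombination frequency of 0.220.
The F1 is N t / n T, so N t is a parental gamete class with expected frequency (1 − r)/2 = 0.780/2 = 0.3900.
Expected number = 0.3900 × 800 = 312.00 ≈ 312.

312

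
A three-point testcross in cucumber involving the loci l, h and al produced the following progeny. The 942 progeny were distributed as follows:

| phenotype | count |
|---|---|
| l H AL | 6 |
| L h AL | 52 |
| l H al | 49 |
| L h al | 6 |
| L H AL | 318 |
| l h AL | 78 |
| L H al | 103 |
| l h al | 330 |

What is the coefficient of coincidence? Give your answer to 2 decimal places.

0.52

The two most frequent reciprocal classes, l h al and L H AL, are the parental types, so the F1 was l h al / L H AL.
The two rarest classes, L h al and l H AL, are the double crossovers. Comparing them with the parentals, only the l allele has switched, so l is the middle locus and the order is al – l – h.
al–l: (181 + 12)/942 = 0.2049; l–h: (101 + 12)/942 = 0.1200.
Expected DCO frequency = 0.2049 × 0.1200 ≈ 0.02459; observed = 12/942 ≈ 0.01274.
Coefficient of coincidence = 0.01274/0.02459 ≈ 0.52.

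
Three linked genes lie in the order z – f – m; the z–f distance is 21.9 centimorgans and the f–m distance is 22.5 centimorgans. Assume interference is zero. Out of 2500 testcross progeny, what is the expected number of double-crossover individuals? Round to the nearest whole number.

123

Map distances give recombination frequencies of 0.219 and 0.225 for the two intervals.
With no interference, expected double-crossover frequency = 0.219 × 0.225 = 0.04927.
Expected number = 0.04927 × 2500 = 123.19 ≈ 123.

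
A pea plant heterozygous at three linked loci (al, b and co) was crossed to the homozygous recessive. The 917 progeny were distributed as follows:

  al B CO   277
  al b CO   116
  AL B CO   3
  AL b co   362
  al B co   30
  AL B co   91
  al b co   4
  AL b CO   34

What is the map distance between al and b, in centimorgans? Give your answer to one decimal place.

The two most frequent reciprocal classes, AL b co and al B CO, are the parental types, so the F1 was AL b co / al B CO.
The two rarest classes, al b co and AL B CO, are the double crossovers. Comparing them with the parentals, only the al allele has switched, so al is the middle locus and the order is co – al – b.
Crossovers in the al–b interval produce the single-crossover classes AL B co and al b CO (91 + 116 = 207) plus the double crossovers (7).
RF(al–b) = (207 + 7) / 917 = 214/917 = 0.2334 → 23.3 centimorgans.

23.3 centimorgans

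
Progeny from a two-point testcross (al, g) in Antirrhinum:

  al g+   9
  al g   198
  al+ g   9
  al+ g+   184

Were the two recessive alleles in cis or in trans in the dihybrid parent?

cis

The two most frequent classes are al+ g+ (184) and al g (198); these are the parental (non-recombinant) types.
So the F1 carried al+ g+ on one chromosome and al g on the other — the recessive alleles are on the same chromosome (cis / coupling).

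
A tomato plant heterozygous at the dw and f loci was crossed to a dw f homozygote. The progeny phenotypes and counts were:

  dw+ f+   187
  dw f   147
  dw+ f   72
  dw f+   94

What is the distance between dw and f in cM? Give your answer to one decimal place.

33.2 cM

The two most frequent classes, dw+ f+ (187) and dw f (147), are the parental types, so the F1 was dw+ f+ / dw f.
The recombinant classes are dw+ f and dw f+: 72 + 94 = 166.
Recombination frequency = 166/500 = 0.3320 ≈ 33.2%, i.e. 33.2 cM.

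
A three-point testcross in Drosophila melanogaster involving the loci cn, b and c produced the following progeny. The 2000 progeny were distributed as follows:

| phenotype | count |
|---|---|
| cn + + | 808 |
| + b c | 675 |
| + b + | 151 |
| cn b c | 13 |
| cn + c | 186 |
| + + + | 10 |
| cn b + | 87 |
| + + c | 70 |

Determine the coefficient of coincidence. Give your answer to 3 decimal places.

0.710

The two most frequent reciprocal classes, + b c and cn + +, are the parental types, so the F1 was + b c / cn + +.
The two rarest classes, cn b c and + + +, are the double crossovers. Comparing them with the parentals, only the cn allele has switched, so cn is the middle locus and the order is c – cn – b.
c–cn: (337 + 23)/2000 = 0.1800; cn–b: (157 + 23)/2000 = 0.0900.
Expected DCO frequency = 0.1800 × 0.0900 ≈ 0.01620; observed = 23/2000 ≈ 0.01150.
Coefficient of coincidence = 0.01150/0.01620 ≈ 0.710.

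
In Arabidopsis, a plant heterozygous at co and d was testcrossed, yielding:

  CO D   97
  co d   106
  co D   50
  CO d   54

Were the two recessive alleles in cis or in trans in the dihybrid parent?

The two most frequent classes are CO D (97) and co d (106); these are the parental (non-recombinant) types.
So the F1 carried CO D on one chromosome and co d on the other — the recessive alleles are on the same chromosome (cis / coupling).

cis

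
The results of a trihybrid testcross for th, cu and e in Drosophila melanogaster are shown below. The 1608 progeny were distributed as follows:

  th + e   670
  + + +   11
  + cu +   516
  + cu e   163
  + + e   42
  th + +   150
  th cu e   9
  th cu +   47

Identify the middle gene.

cu

The two most frequent reciprocal classes, th + e and + cu +, are the parental types, so the F1 was th + e / + cu +.
The two rarest classes, th cu e and + + +, are the double crossovers. Comparing them with the parentals, only the cu allele has switched, so cu is the middle locus and the order is th – cu – e.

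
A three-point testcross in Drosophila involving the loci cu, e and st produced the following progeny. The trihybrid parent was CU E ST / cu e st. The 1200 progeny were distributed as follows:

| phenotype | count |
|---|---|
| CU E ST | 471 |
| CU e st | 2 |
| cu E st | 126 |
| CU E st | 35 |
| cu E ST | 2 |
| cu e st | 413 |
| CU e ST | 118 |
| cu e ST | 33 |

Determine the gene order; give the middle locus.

The two rarest classes, cu E ST and CU e st, are the double crossovers. Comparing them with the parentals, only the cu allele has switched, so cu is the middle locus and the order is st – cu – e.

cu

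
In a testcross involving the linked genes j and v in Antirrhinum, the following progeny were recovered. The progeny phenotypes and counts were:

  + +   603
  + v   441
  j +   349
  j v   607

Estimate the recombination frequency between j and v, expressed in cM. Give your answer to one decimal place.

The two most frequent classes, + + (603) and j v (607), are the parental types, so the F1 was + + / j v.
The recombinant classes are + v and j +: 441 + 349 = 790.
Recombination frequency = 790/2000 = 0.3950 ≈ 39.5%, i.e. 39.5 cM.

39.5 cM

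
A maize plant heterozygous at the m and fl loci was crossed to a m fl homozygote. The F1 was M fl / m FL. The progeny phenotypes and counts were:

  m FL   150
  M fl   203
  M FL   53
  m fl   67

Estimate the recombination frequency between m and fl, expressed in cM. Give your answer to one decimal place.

25.4 cM

The recombinant classes are M FL and m fl: 53 + 67 = 120.
Recombination frequency = 120/473 = 0.2537 ≈ 25.4%, i.e. 25.4 cM.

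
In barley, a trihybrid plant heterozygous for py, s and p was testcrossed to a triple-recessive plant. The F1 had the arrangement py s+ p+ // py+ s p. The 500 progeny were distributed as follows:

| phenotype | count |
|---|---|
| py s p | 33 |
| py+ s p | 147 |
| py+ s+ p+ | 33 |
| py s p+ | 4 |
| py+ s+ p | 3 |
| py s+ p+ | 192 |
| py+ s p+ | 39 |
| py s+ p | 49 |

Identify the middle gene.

s

The two rarest classes, py s p+ and py+ s+ p, are the double crossovers. Comparing them with the parentals, only the s allele has switched, so s is the middle locus and the order is p – s – py.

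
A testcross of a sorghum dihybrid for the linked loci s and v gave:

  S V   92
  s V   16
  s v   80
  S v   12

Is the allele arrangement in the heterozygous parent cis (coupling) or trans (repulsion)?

cis

The two most frequent classes are S V (92) and s v (80); these are the parental (non-recombinant) types.
So the F1 carried S V on one chromosome and s v on the other — the recessive alleles are on the same chromosome (cis / coupling).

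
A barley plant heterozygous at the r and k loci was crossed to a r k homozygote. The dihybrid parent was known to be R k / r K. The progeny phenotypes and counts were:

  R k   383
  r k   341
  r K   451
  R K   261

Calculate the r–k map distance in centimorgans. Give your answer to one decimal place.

41.9 centimorgans

The recombinant classes are R K and r k: 261 + 341 = 602.
Recombination frequency = 602/1436 = 0.4192 ≈ 41.9%, i.e. 41.9 centimorgans.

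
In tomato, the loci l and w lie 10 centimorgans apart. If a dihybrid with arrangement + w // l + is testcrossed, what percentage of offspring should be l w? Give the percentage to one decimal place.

5.0%

A map distance of 10 centimorgans corresponds to a recombination frequency of 0.100.
The F1 is + w / l +, so l w is a recombinant gamete class with expected frequency r/2 = 0.100/2 = 0.0500.
That is 0.0500 = 5.0% of the progeny.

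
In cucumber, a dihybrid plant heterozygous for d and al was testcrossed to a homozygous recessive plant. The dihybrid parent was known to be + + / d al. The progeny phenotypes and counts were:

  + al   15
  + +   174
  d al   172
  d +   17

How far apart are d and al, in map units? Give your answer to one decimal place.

The recombinant classes are + al and d +: 15 + 17 = 32.
Recombination frequency = 32/378 = 0.0847 ≈ 8.5%, i.e. 8.5 map units.

8.5 map units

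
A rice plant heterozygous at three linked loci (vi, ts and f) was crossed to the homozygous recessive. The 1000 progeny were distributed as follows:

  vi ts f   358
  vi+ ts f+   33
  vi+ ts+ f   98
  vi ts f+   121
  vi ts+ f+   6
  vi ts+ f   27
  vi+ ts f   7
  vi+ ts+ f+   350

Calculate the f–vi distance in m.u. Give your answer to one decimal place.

The two most frequent reciprocal classes, vi ts f and vi+ ts+ f+, are the parental types, so the F1 was vi ts f / vi+ ts+ f+.
The two rarest classes, vi+ ts f and vi ts+ f+, are the double crossovers. Comparing them with the parentals, only the vi allele has switched, so vi is the middle locus and the order is f – vi – ts.
Crossovers in the f–vi interval produce the single-crossover classes vi ts f+ and vi+ ts+ f (121 + 98 = 219) plus the double crossovers (13).
RF(f–vi) = (219 + 13) / 1000 = 232/1000 = 0.2320 → 23.2 m.u.

23.2 m.u.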